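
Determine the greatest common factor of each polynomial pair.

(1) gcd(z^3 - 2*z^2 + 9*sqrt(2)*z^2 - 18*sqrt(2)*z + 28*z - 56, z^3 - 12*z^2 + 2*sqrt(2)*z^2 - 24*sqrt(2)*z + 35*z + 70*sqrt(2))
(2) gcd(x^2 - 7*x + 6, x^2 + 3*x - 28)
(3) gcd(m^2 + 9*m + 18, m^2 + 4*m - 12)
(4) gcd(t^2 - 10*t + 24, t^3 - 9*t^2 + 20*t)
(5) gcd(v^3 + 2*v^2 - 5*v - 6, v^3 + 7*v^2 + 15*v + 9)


(1) = z + 2*sqrt(2)
(2) = 1
(3) = gcd((m + 3)*(m + 6), (m - 2)*(m + 6)) = m + 6
(4) = gcd((t - 6)*(t - 4), t*(t - 5)*(t - 4)) = t - 4
(5) = gcd((v - 2)*(v + 1)*(v + 3), (v + 1)*(v + 3)^2) = v^2 + 4*v + 3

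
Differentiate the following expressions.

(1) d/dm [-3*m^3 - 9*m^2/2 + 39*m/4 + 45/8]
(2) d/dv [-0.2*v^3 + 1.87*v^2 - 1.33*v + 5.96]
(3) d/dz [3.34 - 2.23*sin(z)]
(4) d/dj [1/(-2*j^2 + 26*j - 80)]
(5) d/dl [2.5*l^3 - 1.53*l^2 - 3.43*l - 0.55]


(1) = -9*m^2 - 9*m + 39/4
(2) = -0.6*v^2 + 3.74*v - 1.33
(3) = -2.23*cos(z)
(4) = (j - 13/2)/(j^2 - 13*j + 40)^2
(5) = 7.5*l^2 - 3.06*l - 3.43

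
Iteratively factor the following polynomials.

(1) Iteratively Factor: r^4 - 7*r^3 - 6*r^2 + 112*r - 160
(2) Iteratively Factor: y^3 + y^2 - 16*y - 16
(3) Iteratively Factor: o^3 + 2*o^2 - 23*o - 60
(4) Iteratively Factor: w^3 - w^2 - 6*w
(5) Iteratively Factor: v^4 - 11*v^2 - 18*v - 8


(1) = (r + 4)*(r^3 - 11*r^2 + 38*r - 40) = (r - 4)*(r + 4)*(r^2 - 7*r + 10) = (r - 5)*(r - 4)*(r + 4)*(r - 2)
(2) = (y + 1)*(y^2 - 16) = (y - 4)*(y + 1)*(y + 4)
(3) = (o + 4)*(o^2 - 2*o - 15) = (o + 3)*(o + 4)*(o - 5)
(4) = (w - 3)*(w^2 + 2*w) = (w - 3)*(w + 2)*(w)
(5) = (v + 1)*(v^3 - v^2 - 10*v - 8) = (v - 4)*(v + 1)*(v^2 + 3*v + 2) = (v - 4)*(v + 1)*(v + 2)*(v + 1)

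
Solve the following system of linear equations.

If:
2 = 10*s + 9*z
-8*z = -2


Then:
s = -1/40
z = 1/4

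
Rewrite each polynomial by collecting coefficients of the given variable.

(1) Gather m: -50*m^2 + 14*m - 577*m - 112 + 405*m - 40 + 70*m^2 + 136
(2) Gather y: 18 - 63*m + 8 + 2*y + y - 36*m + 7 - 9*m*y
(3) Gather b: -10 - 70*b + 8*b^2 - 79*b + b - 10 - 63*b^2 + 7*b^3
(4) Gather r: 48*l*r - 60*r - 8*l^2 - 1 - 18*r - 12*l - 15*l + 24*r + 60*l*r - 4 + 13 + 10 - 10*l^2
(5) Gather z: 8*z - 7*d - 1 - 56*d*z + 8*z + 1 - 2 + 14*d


(1) = 20*m^2 - 158*m - 16
(2) = -99*m + y*(3 - 9*m) + 33
(3) = 7*b^3 - 55*b^2 - 148*b - 20
(4) = -18*l^2 - 27*l + r*(108*l - 54) + 18
(5) = 7*d + z*(16 - 56*d) - 2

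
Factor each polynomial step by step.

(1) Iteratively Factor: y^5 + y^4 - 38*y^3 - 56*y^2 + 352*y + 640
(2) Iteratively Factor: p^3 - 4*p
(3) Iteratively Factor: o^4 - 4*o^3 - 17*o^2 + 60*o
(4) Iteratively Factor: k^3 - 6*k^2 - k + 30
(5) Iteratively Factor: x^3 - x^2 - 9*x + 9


(1) = (y - 5)*(y^4 + 6*y^3 - 8*y^2 - 96*y - 128) = (y - 5)*(y + 4)*(y^3 + 2*y^2 - 16*y - 32) = (y - 5)*(y + 4)^2*(y^2 - 2*y - 8) = (y - 5)*(y + 2)*(y + 4)^2*(y - 4)
(2) = (p)*(p^2 - 4) = p*(p + 2)*(p - 2)
(3) = (o - 3)*(o^3 - o^2 - 20*o) = (o - 3)*(o + 4)*(o^2 - 5*o) = o*(o - 3)*(o + 4)*(o - 5)
(4) = (k - 3)*(k^2 - 3*k - 10) = (k - 3)*(k + 2)*(k - 5)
(5) = (x - 1)*(x^2 - 9) = (x - 3)*(x - 1)*(x + 3)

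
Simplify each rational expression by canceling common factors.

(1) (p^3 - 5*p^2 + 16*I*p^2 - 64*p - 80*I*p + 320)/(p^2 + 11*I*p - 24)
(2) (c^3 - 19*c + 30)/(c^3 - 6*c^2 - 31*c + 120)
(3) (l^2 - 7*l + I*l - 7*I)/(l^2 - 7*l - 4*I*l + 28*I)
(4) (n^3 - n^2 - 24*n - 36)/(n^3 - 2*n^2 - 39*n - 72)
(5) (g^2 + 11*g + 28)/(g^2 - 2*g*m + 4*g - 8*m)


(1) = (p^2 + p*(-5 + 8*I) - 40*I)/(p + 3*I)
(2) = (c - 2)/(c - 8)
(3) = (l + I)/(l - 4*I)
(4) = (n^2 - 4*n - 12)/(n^2 - 5*n - 24)
(5) = (g + 7)/(g - 2*m)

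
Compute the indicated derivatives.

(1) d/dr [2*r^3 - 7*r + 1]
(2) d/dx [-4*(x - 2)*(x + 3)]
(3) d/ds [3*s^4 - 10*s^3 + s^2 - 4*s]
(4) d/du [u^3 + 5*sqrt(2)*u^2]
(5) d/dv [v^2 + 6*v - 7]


(1) = 6*r^2 - 7
(2) = -8*x - 4
(3) = 12*s^3 - 30*s^2 + 2*s - 4
(4) = u*(3*u + 10*sqrt(2))
(5) = 2*v + 6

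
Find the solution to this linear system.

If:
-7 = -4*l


Then:
l = 7/4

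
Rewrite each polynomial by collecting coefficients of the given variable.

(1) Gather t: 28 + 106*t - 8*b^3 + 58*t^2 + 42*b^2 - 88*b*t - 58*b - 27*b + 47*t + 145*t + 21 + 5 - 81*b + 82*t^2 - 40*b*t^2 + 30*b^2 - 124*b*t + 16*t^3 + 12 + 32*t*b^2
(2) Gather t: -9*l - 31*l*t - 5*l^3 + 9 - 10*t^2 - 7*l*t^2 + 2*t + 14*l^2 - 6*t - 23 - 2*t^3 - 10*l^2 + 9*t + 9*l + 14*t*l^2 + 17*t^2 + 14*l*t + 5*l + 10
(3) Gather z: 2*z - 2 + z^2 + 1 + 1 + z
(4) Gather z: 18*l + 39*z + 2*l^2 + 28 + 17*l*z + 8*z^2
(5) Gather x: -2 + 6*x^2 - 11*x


(1) = -8*b^3 + 72*b^2 - 166*b + 16*t^3 + t^2*(140 - 40*b) + t*(32*b^2 - 212*b + 298) + 66
(2) = -5*l^3 + 4*l^2 + 5*l - 2*t^3 + t^2*(7 - 7*l) + t*(14*l^2 - 17*l + 5) - 4
(3) = z^2 + 3*z
(4) = 2*l^2 + 18*l + 8*z^2 + z*(17*l + 39) + 28
(5) = 6*x^2 - 11*x - 2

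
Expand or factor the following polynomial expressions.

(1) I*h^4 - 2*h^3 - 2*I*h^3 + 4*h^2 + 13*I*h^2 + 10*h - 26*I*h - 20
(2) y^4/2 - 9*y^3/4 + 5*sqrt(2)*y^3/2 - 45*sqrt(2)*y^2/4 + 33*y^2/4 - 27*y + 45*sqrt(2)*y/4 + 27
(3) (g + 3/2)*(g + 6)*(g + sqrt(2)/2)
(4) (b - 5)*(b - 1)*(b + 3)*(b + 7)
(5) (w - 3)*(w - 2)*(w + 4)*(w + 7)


(1) = (h - 2)*(h - 2*I)*(h + 5*I)*(I*h + 1)
(2) = (y/2 + sqrt(2))*(y - 3)*(y - 3/2)*(y + 3*sqrt(2))
(3) = g^3 + sqrt(2)*g^2/2 + 15*g^2/2 + 15*sqrt(2)*g/4 + 9*g + 9*sqrt(2)/2
(4) = b^4 + 4*b^3 - 34*b^2 - 76*b + 105
(5) = w^4 + 6*w^3 - 21*w^2 - 74*w + 168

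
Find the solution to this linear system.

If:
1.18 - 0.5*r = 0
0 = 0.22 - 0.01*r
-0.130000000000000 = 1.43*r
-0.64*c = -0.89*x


Then:
No Solution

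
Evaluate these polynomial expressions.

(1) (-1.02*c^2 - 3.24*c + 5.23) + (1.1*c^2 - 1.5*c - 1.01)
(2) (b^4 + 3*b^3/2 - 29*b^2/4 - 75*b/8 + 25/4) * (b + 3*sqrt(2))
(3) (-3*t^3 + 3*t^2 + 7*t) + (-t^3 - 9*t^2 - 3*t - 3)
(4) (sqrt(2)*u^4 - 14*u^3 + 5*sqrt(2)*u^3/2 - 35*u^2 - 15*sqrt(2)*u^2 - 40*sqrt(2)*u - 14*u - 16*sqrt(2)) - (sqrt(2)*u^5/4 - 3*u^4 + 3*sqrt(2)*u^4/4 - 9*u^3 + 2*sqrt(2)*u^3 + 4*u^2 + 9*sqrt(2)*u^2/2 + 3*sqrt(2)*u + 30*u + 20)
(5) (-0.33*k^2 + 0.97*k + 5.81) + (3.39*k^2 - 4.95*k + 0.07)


(1) = 0.08*c^2 - 4.74*c + 4.22
(2) = b^5 + 3*b^4/2 + 3*sqrt(2)*b^4 - 29*b^3/4 + 9*sqrt(2)*b^3/2 - 87*sqrt(2)*b^2/4 - 75*b^2/8 - 225*sqrt(2)*b/8 + 25*b/4 + 75*sqrt(2)/4
(3) = -4*t^3 - 6*t^2 + 4*t - 3
(4) = -sqrt(2)*u^5/4 + sqrt(2)*u^4/4 + 3*u^4 - 5*u^3 + sqrt(2)*u^3/2 - 39*u^2 - 39*sqrt(2)*u^2/2 - 43*sqrt(2)*u - 44*u - 16*sqrt(2) - 20
(5) = 3.06*k^2 - 3.98*k + 5.88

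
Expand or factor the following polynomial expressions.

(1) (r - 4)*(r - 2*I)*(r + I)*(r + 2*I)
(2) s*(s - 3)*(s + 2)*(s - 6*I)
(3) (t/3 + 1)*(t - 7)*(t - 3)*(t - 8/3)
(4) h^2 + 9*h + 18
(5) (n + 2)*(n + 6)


(1) = r^4 - 4*r^3 + I*r^3 + 4*r^2 - 4*I*r^2 - 16*r + 4*I*r - 16*I
(2) = s^4 - s^3 - 6*I*s^3 - 6*s^2 + 6*I*s^2 + 36*I*s
(3) = t^4/3 - 29*t^3/9 + 29*t^2/9 + 29*t - 56
(4) = (h + 3)*(h + 6)
(5) = n^2 + 8*n + 12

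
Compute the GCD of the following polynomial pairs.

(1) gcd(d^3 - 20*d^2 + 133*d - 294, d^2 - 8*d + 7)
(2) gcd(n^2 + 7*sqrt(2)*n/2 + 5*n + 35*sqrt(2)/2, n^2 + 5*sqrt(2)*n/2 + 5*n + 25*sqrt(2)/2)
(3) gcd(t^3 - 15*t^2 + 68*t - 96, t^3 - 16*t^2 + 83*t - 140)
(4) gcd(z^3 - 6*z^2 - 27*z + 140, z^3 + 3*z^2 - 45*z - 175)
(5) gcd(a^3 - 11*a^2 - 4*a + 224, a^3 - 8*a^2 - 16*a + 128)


(1) = d - 7
(2) = gcd((n + 5)*(n + 7*sqrt(2)/2), (n + 5)*(n + 5*sqrt(2)/2)) = n + 5
(3) = gcd((t - 8)*(t - 4)*(t - 3), (t - 7)*(t - 5)*(t - 4)) = t - 4
(4) = gcd((z - 7)*(z - 4)*(z + 5), (z - 7)*(z + 5)^2) = z^2 - 2*z - 35
(5) = a^2 - 4*a - 32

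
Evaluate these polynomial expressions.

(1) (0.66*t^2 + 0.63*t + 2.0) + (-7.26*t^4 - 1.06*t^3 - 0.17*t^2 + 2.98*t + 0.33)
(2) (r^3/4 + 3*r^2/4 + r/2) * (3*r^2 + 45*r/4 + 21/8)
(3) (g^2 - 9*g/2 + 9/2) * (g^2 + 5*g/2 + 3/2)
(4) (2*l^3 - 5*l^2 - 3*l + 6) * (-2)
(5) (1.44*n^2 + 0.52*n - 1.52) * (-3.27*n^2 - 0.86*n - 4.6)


(1) = -7.26*t^4 - 1.06*t^3 + 0.49*t^2 + 3.61*t + 2.33
(2) = 3*r^5/4 + 81*r^4/16 + 339*r^3/32 + 243*r^2/32 + 21*r/16
(3) = g^4 - 2*g^3 - 21*g^2/4 + 9*g/2 + 27/4
(4) = -4*l^3 + 10*l^2 + 6*l - 12
(5) = -4.7088*n^4 - 2.9388*n^3 - 2.1008*n^2 - 1.0848*n + 6.992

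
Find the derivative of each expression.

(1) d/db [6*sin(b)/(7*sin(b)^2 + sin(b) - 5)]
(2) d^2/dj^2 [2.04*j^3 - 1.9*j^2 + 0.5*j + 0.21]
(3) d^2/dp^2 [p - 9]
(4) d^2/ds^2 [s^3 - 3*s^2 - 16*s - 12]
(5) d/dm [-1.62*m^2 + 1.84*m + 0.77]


(1) = 6*(7*cos(b)^2 - 12)*cos(b)/(7*sin(b)^2 + sin(b) - 5)^2
(2) = 12.24*j - 3.8
(3) = 0
(4) = 6*s - 6
(5) = 1.84 - 3.24*m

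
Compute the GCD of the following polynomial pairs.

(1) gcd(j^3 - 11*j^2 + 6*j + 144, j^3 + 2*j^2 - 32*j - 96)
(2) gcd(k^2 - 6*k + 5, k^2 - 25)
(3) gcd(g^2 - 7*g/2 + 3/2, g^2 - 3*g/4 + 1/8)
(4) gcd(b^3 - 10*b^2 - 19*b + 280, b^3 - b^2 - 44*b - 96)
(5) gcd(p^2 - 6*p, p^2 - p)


(1) = j - 6
(2) = k - 5
(3) = gcd((g - 3)*(g - 1/2), (g - 1/2)*(g - 1/4)) = g - 1/2
(4) = b - 8
(5) = gcd(p*(p - 6), p*(p - 1)) = p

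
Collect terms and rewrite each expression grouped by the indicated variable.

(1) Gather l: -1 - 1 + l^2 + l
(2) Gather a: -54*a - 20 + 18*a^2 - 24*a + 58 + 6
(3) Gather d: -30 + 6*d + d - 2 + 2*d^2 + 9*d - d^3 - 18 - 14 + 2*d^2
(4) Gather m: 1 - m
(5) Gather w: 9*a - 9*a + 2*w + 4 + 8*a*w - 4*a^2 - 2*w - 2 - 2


(1) = l^2 + l - 2
(2) = 18*a^2 - 78*a + 44
(3) = -d^3 + 4*d^2 + 16*d - 64
(4) = 1 - m
(5) = -4*a^2 + 8*a*w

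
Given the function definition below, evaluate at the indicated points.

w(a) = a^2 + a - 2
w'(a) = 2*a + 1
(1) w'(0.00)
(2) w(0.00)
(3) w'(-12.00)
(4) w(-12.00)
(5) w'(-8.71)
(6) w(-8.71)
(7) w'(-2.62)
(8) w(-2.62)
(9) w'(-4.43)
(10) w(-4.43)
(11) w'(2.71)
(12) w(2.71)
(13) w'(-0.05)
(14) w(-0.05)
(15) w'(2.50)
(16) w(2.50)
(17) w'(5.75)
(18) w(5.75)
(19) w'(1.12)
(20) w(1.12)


(1) = 1.00
(2) = -2.00
(3) = -23.00
(4) = 130.00
(5) = -16.42
(6) = 65.15
(7) = -4.24
(8) = 2.24
(9) = -7.86
(10) = 13.19
(11) = 6.42
(12) = 8.05
(13) = 0.90
(14) = -2.05
(15) = 6.00
(16) = 6.75
(17) = 12.50
(18) = 36.81
(19) = 3.24
(20) = 0.37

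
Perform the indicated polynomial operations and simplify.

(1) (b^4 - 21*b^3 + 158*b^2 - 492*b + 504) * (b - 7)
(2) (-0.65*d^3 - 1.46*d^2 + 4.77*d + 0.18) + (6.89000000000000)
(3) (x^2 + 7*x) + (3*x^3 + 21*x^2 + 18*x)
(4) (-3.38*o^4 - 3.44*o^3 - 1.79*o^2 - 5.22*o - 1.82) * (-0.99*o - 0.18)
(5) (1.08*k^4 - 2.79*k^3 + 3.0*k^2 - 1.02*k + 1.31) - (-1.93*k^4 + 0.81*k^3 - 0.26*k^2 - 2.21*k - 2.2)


(1) = b^5 - 28*b^4 + 305*b^3 - 1598*b^2 + 3948*b - 3528
(2) = -0.65*d^3 - 1.46*d^2 + 4.77*d + 7.07
(3) = 3*x^3 + 22*x^2 + 25*x
(4) = 3.3462*o^5 + 4.014*o^4 + 2.3913*o^3 + 5.49*o^2 + 2.7414*o + 0.3276
(5) = 3.01*k^4 - 3.6*k^3 + 3.26*k^2 + 1.19*k + 3.51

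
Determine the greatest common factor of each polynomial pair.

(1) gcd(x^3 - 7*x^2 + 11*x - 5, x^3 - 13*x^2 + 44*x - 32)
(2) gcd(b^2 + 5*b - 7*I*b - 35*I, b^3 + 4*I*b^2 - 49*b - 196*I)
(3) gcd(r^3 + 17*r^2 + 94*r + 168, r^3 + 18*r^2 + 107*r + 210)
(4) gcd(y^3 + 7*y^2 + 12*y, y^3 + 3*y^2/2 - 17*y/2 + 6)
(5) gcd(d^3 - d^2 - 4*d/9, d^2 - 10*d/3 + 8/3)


(1) = gcd((x - 5)*(x - 1)^2, (x - 8)*(x - 4)*(x - 1)) = x - 1
(2) = 1
(3) = r^2 + 13*r + 42
(4) = gcd(y*(y + 3)*(y + 4), (y - 3/2)*(y - 1)*(y + 4)) = y + 4
(5) = d - 4/3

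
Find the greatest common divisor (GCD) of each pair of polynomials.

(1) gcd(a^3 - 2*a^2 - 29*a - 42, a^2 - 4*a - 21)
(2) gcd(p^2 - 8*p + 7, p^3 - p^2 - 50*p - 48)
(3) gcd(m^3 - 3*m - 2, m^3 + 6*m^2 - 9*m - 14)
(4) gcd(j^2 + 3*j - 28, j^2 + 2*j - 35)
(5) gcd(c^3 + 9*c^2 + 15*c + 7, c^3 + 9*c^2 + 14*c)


(1) = gcd((a - 7)*(a + 2)*(a + 3), (a - 7)*(a + 3)) = a^2 - 4*a - 21
(2) = gcd((p - 7)*(p - 1), (p - 8)*(p + 1)*(p + 6)) = 1
(3) = gcd((m - 2)*(m + 1)^2, (m - 2)*(m + 1)*(m + 7)) = m^2 - m - 2
(4) = gcd((j - 4)*(j + 7), (j - 5)*(j + 7)) = j + 7
(5) = gcd((c + 1)^2*(c + 7), c*(c + 2)*(c + 7)) = c + 7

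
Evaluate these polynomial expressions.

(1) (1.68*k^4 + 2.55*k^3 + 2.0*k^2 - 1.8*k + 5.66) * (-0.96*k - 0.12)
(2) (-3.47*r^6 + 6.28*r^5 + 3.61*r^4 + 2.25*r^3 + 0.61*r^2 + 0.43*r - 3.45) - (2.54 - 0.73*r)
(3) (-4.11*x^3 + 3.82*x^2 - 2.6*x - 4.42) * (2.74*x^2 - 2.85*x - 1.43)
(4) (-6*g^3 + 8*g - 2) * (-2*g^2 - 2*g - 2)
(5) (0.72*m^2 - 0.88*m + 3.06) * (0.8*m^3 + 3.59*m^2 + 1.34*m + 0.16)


(1) = -1.6128*k^5 - 2.6496*k^4 - 2.226*k^3 + 1.488*k^2 - 5.2176*k - 0.6792
(2) = -3.47*r^6 + 6.28*r^5 + 3.61*r^4 + 2.25*r^3 + 0.61*r^2 + 1.16*r - 5.99
(3) = -11.2614*x^5 + 22.1803*x^4 - 12.1337*x^3 - 10.1634*x^2 + 16.315*x + 6.3206
(4) = 12*g^5 + 12*g^4 - 4*g^3 - 12*g^2 - 12*g + 4
(5) = 0.576*m^5 + 1.8808*m^4 + 0.2536*m^3 + 9.9214*m^2 + 3.9596*m + 0.4896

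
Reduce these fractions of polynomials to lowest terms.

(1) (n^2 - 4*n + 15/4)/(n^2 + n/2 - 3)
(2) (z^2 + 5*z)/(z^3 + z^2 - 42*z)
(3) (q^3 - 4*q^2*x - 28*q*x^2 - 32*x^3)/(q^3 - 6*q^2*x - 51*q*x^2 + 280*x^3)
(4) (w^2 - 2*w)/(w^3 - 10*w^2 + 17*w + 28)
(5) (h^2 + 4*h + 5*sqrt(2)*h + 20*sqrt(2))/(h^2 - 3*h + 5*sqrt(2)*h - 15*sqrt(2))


(1) = (2*n - 5)/(2*n + 4)
(2) = (z + 5)/(z^2 + z - 42)
(3) = (-q^2 - 4*q*x - 4*x^2)/(-q^2 - 2*q*x + 35*x^2)
(4) = (w^2 - 2*w)/(w^3 - 10*w^2 + 17*w + 28)
(5) = (h + 4)/(h - 3)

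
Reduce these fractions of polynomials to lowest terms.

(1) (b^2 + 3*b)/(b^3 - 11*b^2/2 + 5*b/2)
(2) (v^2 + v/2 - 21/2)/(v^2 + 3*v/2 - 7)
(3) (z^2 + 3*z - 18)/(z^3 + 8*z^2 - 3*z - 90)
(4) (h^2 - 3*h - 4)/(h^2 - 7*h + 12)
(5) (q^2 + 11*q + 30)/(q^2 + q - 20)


(1) = (2*b + 6)/(2*b^2 - 11*b + 5)
(2) = (v - 3)/(v - 2)
(3) = 1/(z + 5)
(4) = (h + 1)/(h - 3)
(5) = (q + 6)/(q - 4)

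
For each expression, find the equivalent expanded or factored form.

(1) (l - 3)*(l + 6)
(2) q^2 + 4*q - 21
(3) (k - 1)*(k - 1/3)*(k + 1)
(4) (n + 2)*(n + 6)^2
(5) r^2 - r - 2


(1) = l^2 + 3*l - 18
(2) = (q - 3)*(q + 7)
(3) = k^3 - k^2/3 - k + 1/3
(4) = n^3 + 14*n^2 + 60*n + 72
(5) = (r - 2)*(r + 1)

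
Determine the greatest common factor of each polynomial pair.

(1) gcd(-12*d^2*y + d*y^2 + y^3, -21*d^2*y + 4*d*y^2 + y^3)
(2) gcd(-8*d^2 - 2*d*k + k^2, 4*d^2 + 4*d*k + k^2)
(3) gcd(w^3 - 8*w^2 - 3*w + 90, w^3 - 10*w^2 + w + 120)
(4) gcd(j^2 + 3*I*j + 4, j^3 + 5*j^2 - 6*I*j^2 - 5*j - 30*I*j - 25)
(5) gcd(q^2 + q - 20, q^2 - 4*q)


(1) = -3*d*y + y^2
(2) = 2*d + k
(3) = w^2 - 2*w - 15
(4) = j - I
(5) = gcd((q - 4)*(q + 5), q*(q - 4)) = q - 4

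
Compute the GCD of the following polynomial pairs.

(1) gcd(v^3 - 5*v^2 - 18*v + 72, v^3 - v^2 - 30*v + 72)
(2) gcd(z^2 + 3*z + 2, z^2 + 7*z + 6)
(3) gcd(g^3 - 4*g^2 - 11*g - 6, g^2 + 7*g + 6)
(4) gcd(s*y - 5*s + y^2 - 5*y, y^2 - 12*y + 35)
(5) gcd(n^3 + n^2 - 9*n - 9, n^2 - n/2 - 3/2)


(1) = gcd((v - 6)*(v - 3)*(v + 4), (v - 4)*(v - 3)*(v + 6)) = v - 3
(2) = gcd((z + 1)*(z + 2), (z + 1)*(z + 6)) = z + 1
(3) = gcd((g - 6)*(g + 1)^2, (g + 1)*(g + 6)) = g + 1
(4) = gcd((s + y)*(y - 5), (y - 7)*(y - 5)) = y - 5
(5) = gcd((n - 3)*(n + 1)*(n + 3), (n - 3/2)*(n + 1)) = n + 1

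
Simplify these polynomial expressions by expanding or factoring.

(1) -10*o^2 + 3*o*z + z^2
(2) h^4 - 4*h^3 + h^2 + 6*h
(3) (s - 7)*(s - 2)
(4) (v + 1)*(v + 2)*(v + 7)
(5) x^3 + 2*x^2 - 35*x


(1) = (-2*o + z)*(5*o + z)
(2) = h*(h - 3)*(h - 2)*(h + 1)
(3) = s^2 - 9*s + 14
(4) = v^3 + 10*v^2 + 23*v + 14
(5) = x*(x - 5)*(x + 7)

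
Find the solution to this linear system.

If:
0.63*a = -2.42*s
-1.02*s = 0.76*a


Then:
a = 0.00
s = 0.00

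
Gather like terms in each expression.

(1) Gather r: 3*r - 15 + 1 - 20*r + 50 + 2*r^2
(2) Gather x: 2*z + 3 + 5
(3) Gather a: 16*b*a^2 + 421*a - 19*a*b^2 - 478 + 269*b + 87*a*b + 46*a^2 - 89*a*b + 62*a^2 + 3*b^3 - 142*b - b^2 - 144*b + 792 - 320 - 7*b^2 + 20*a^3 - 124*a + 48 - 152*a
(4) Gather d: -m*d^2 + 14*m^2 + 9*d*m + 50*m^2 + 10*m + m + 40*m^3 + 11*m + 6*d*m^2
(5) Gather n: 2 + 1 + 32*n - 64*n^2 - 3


(1) = 2*r^2 - 17*r + 36
(2) = 2*z + 8
(3) = 20*a^3 + a^2*(16*b + 108) + a*(-19*b^2 - 2*b + 145) + 3*b^3 - 8*b^2 - 17*b + 42
(4) = -d^2*m + d*(6*m^2 + 9*m) + 40*m^3 + 64*m^2 + 22*m
(5) = -64*n^2 + 32*n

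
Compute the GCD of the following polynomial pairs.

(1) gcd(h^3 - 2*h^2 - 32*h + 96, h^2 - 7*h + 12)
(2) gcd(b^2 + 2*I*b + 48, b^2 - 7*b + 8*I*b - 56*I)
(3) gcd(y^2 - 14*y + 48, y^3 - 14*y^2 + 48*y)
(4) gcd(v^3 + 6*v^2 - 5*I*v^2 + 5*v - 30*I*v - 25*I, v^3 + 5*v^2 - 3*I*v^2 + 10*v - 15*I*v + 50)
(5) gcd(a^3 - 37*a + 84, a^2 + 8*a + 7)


(1) = h - 4
(2) = b + 8*I
(3) = gcd((y - 8)*(y - 6), y*(y - 8)*(y - 6)) = y^2 - 14*y + 48
(4) = gcd((v + 1)*(v + 5)*(v - 5*I), (v + 5)*(v - 5*I)*(v + 2*I)) = v^2 + v*(5 - 5*I) - 25*I
(5) = gcd((a - 4)*(a - 3)*(a + 7), (a + 1)*(a + 7)) = a + 7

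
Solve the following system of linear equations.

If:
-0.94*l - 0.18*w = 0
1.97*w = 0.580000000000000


Then:
l = -0.06
w = 0.29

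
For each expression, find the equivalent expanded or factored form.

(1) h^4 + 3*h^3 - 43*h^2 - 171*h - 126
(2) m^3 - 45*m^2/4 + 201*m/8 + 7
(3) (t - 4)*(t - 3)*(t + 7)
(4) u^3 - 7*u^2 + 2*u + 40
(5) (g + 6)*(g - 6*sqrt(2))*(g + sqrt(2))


(1) = (h - 7)*(h + 1)*(h + 3)*(h + 6)
(2) = (m - 8)*(m - 7/2)*(m + 1/4)
(3) = t^3 - 37*t + 84
(4) = (u - 5)*(u - 4)*(u + 2)
(5) = g^3 - 5*sqrt(2)*g^2 + 6*g^2 - 30*sqrt(2)*g - 12*g - 72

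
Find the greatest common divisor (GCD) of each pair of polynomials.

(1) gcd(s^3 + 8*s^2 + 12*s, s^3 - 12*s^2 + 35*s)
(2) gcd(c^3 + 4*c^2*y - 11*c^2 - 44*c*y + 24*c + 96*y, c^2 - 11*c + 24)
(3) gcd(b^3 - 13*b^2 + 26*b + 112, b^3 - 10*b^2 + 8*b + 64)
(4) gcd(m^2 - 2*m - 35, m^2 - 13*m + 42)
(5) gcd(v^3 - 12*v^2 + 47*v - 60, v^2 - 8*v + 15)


(1) = gcd(s*(s + 2)*(s + 6), s*(s - 7)*(s - 5)) = s
(2) = c^2 - 11*c + 24
(3) = b^2 - 6*b - 16
(4) = gcd((m - 7)*(m + 5), (m - 7)*(m - 6)) = m - 7
(5) = v^2 - 8*v + 15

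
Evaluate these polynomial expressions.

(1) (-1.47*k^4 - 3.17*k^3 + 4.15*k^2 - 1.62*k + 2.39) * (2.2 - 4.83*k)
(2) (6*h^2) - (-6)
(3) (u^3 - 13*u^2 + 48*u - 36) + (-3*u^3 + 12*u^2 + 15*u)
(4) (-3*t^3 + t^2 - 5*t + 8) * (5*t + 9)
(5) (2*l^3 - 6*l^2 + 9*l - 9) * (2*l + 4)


(1) = 7.1001*k^5 + 12.0771*k^4 - 27.0185*k^3 + 16.9546*k^2 - 15.1077*k + 5.258
(2) = 6*h^2 + 6
(3) = -2*u^3 - u^2 + 63*u - 36
(4) = -15*t^4 - 22*t^3 - 16*t^2 - 5*t + 72
(5) = 4*l^4 - 4*l^3 - 6*l^2 + 18*l - 36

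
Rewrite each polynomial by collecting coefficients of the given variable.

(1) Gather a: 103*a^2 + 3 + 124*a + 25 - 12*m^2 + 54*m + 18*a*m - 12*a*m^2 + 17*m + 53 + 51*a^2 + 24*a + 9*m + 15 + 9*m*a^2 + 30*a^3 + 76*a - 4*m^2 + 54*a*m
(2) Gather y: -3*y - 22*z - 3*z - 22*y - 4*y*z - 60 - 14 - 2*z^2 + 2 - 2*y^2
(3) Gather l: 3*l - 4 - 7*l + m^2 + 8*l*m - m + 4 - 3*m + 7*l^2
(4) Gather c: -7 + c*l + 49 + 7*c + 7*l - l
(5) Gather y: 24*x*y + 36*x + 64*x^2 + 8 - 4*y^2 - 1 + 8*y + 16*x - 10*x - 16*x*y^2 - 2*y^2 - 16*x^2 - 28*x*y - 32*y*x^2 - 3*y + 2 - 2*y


(1) = 30*a^3 + a^2*(9*m + 154) + a*(-12*m^2 + 72*m + 224) - 16*m^2 + 80*m + 96
(2) = -2*y^2 + y*(-4*z - 25) - 2*z^2 - 25*z - 72
(3) = 7*l^2 + l*(8*m - 4) + m^2 - 4*m
(4) = c*(l + 7) + 6*l + 42
(5) = 48*x^2 + 42*x + y^2*(-16*x - 6) + y*(-32*x^2 - 4*x + 3) + 9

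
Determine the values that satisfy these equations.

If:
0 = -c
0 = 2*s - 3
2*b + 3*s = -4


Then:
b = -17/4
c = 0
s = 3/2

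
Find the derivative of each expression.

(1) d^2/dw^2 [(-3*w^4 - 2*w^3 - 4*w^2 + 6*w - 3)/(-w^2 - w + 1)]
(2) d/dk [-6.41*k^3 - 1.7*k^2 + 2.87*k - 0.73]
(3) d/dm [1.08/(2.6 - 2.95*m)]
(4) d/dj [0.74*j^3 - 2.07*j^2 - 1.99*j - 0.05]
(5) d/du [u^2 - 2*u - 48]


(1) = 2*(3*w^6 + 9*w^5 - 30*w^3 + 33*w^2 - 3*w + 4)/(w^6 + 3*w^5 - 5*w^3 + 3*w - 1)
(2) = -19.23*k^2 - 3.4*k + 2.87
(3) = 3.186/(2.95*m - 2.6)^2
(4) = 2.22*j^2 - 4.14*j - 1.99
(5) = 2*u - 2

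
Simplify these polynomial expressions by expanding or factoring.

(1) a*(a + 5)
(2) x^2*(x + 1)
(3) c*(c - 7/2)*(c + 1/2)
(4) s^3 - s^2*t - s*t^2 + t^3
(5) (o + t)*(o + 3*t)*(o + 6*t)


(1) = a^2 + 5*a
(2) = x^3 + x^2
(3) = c^3 - 3*c^2 - 7*c/4
(4) = (s - t)^2*(s + t)
(5) = o^3 + 10*o^2*t + 27*o*t^2 + 18*t^3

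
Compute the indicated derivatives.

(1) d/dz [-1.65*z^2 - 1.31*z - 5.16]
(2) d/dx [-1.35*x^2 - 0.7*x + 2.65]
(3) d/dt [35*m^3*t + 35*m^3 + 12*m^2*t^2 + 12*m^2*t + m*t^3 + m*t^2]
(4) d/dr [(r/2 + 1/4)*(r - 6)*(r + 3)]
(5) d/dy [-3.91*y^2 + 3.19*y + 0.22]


(1) = -3.3*z - 1.31
(2) = -2.7*x - 0.7
(3) = m*(35*m^2 + 24*m*t + 12*m + 3*t^2 + 2*t)
(4) = 3*r^2/2 - 5*r/2 - 39/4
(5) = 3.19 - 7.82*y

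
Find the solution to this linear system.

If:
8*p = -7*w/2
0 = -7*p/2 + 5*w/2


Then:
p = 0
w = 0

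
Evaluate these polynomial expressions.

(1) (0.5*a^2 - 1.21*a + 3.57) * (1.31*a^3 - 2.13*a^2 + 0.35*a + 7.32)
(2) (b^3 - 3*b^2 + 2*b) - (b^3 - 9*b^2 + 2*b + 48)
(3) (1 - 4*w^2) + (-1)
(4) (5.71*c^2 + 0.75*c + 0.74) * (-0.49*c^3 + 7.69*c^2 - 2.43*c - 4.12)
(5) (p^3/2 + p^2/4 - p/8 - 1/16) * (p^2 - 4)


(1) = 0.655*a^5 - 2.6501*a^4 + 7.429*a^3 - 4.3676*a^2 - 7.6077*a + 26.1324
(2) = 6*b^2 - 48
(3) = -4*w^2
(4) = -2.7979*c^5 + 43.5424*c^4 - 8.4704*c^3 - 19.6571*c^2 - 4.8882*c - 3.0488
(5) = p^5/2 + p^4/4 - 17*p^3/8 - 17*p^2/16 + p/2 + 1/4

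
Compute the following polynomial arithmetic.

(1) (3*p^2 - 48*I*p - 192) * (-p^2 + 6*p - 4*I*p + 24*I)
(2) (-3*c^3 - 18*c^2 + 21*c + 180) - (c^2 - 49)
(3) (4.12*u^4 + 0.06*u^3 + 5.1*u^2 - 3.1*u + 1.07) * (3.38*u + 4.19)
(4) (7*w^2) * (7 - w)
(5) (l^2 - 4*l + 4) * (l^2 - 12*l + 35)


(1) = -3*p^4 + 18*p^3 + 36*I*p^3 - 216*I*p^2 + 768*I*p - 4608*I
(2) = -3*c^3 - 19*c^2 + 21*c + 229
(3) = 13.9256*u^5 + 17.4656*u^4 + 17.4894*u^3 + 10.891*u^2 - 9.3724*u + 4.4833
(4) = -7*w^3 + 49*w^2
(5) = l^4 - 16*l^3 + 87*l^2 - 188*l + 140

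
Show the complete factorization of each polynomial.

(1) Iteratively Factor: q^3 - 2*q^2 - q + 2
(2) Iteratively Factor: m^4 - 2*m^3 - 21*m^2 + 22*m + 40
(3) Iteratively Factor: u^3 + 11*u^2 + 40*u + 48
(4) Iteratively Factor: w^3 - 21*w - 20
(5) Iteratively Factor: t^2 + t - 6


(1) = (q - 1)*(q^2 - q - 2) = (q - 2)*(q - 1)*(q + 1)
(2) = (m - 2)*(m^3 - 21*m - 20) = (m - 2)*(m + 1)*(m^2 - m - 20) = (m - 2)*(m + 1)*(m + 4)*(m - 5)
(3) = (u + 4)*(u^2 + 7*u + 12) = (u + 3)*(u + 4)*(u + 4)
(4) = (w - 5)*(w^2 + 5*w + 4) = (w - 5)*(w + 1)*(w + 4)
(5) = (t + 3)*(t - 2)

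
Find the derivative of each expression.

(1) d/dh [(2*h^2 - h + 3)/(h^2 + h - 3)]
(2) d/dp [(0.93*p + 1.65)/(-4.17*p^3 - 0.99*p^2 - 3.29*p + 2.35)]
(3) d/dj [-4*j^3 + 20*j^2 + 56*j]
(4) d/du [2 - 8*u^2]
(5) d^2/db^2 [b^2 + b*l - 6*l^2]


(1) = 3*h*(h - 6)/(h^4 + 2*h^3 - 5*h^2 - 6*h + 9)
(2) = (7.7562*p^3 + 21.5622*p^2 + 3.267*p + 7.614)/(17.3889*p^6 + 8.2566*p^5 + 28.4187*p^4 - 13.0848*p^3 + 6.1711*p^2 - 15.463*p + 5.5225)
(3) = -12*j^2 + 40*j + 56
(4) = -16*u
(5) = 2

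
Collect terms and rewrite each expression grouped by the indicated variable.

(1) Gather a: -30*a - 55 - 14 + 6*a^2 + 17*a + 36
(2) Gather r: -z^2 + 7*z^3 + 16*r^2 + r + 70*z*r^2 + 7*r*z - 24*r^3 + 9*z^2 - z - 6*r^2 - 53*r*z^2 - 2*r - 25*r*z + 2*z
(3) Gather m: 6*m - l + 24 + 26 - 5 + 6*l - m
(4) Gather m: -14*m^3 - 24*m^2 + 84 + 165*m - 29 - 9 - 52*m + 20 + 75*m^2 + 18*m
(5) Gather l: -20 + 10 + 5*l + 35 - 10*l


(1) = 6*a^2 - 13*a - 33
(2) = -24*r^3 + r^2*(70*z + 10) + r*(-53*z^2 - 18*z - 1) + 7*z^3 + 8*z^2 + z
(3) = 5*l + 5*m + 45
(4) = -14*m^3 + 51*m^2 + 131*m + 66
(5) = 25 - 5*l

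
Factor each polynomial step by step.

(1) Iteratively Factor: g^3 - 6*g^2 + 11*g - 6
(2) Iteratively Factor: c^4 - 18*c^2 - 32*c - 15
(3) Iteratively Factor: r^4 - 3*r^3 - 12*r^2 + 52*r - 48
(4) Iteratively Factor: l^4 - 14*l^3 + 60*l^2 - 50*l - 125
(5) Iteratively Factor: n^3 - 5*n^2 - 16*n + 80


(1) = (g - 1)*(g^2 - 5*g + 6) = (g - 2)*(g - 1)*(g - 3)
(2) = (c - 5)*(c^3 + 5*c^2 + 7*c + 3) = (c - 5)*(c + 1)*(c^2 + 4*c + 3) = (c - 5)*(c + 1)*(c + 3)*(c + 1)
(3) = (r + 4)*(r^3 - 7*r^2 + 16*r - 12) = (r - 2)*(r + 4)*(r^2 - 5*r + 6) = (r - 2)^2*(r + 4)*(r - 3)
(4) = (l - 5)*(l^3 - 9*l^2 + 15*l + 25) = (l - 5)*(l + 1)*(l^2 - 10*l + 25) = (l - 5)^2*(l + 1)*(l - 5)
(5) = (n + 4)*(n^2 - 9*n + 20) = (n - 5)*(n + 4)*(n - 4)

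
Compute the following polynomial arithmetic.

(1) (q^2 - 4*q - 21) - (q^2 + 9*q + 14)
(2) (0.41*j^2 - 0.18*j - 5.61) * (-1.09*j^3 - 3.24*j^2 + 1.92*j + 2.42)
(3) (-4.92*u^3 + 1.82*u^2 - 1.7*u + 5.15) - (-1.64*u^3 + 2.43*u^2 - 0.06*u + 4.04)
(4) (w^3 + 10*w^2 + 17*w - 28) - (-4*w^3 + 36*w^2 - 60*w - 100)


(1) = -13*q - 35
(2) = -0.4469*j^5 - 1.1322*j^4 + 7.4853*j^3 + 18.823*j^2 - 11.2068*j - 13.5762
(3) = -3.28*u^3 - 0.61*u^2 - 1.64*u + 1.11
(4) = 5*w^3 - 26*w^2 + 77*w + 72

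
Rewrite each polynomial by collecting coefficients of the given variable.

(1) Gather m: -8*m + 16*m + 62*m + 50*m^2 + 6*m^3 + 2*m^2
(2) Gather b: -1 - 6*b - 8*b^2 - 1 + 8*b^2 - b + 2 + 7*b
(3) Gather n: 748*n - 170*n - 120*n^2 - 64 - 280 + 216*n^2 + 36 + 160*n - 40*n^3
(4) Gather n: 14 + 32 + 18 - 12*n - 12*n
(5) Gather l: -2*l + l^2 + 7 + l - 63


(1) = 6*m^3 + 52*m^2 + 70*m
(2) = 0
(3) = -40*n^3 + 96*n^2 + 738*n - 308
(4) = 64 - 24*n
(5) = l^2 - l - 56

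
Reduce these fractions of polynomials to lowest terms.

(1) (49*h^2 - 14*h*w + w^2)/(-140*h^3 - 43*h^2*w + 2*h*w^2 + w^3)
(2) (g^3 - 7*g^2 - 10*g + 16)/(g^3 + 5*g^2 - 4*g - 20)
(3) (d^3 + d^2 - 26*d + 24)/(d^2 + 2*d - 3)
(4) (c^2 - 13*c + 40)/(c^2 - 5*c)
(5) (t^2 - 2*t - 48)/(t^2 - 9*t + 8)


(1) = (-7*h + w)/(20*h^2 + 9*h*w + w^2)
(2) = (g^2 - 9*g + 8)/(g^2 + 3*g - 10)
(3) = (d^2 + 2*d - 24)/(d + 3)
(4) = (c - 8)/c
(5) = (t + 6)/(t - 1)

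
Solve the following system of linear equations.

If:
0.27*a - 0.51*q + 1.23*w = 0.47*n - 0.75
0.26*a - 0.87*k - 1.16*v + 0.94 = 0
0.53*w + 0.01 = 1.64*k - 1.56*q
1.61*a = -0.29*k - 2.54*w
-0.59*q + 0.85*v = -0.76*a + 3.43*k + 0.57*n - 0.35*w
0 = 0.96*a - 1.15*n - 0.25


Then:
a = 0.71
k = 0.19
n = 0.38
q = 0.36
v = 0.83
w = -0.47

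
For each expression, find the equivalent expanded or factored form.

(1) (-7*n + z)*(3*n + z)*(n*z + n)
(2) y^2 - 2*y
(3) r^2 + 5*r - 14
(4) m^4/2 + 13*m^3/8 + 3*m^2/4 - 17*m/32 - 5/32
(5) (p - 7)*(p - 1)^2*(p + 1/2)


(1) = -21*n^3*z - 21*n^3 - 4*n^2*z^2 - 4*n^2*z + n*z^3 + n*z^2
(2) = y*(y - 2)
(3) = (r - 2)*(r + 7)
(4) = (m/2 + 1/2)*(m - 1/2)*(m + 1/4)*(m + 5/2)
(5) = p^4 - 17*p^3/2 + 21*p^2/2 + p/2 - 7/2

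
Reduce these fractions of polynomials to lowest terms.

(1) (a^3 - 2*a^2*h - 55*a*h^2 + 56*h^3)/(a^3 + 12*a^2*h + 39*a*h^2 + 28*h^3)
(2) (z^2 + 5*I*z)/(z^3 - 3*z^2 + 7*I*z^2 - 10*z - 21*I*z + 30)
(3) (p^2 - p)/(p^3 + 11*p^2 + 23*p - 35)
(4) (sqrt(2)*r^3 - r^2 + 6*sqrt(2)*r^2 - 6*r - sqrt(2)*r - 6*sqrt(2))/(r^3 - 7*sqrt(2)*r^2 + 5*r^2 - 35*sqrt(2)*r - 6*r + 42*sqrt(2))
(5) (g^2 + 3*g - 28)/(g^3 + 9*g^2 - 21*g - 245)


(1) = (a^2 - 9*a*h + 8*h^2)/(a^2 + 5*a*h + 4*h^2)
(2) = z/(z^2 + z*(-3 + 2*I) - 6*I)
(3) = p/(p^2 + 12*p + 35)
(4) = (sqrt(2)*r^2 - r - sqrt(2))/(r^2 + r*(-7*sqrt(2) - 1) + 7*sqrt(2))
(5) = (g - 4)/(g^2 + 2*g - 35)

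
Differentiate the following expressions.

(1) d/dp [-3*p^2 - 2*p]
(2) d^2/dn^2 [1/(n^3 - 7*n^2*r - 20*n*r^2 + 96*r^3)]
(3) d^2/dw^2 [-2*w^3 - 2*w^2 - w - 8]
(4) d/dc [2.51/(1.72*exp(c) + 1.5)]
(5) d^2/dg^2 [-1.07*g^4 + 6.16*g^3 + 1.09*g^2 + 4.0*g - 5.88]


(1) = -6*p - 2
(2) = 2*((-3*n + 7*r)*(n^3 - 7*n^2*r - 20*n*r^2 + 96*r^3) + (-3*n^2 + 14*n*r + 20*r^2)^2)/(n^3 - 7*n^2*r - 20*n*r^2 + 96*r^3)^3
(3) = -12*w - 4
(4) = -4.3172*exp(c)/(1.72*exp(c) + 1.5)^2
(5) = -12.84*g^2 + 36.96*g + 2.18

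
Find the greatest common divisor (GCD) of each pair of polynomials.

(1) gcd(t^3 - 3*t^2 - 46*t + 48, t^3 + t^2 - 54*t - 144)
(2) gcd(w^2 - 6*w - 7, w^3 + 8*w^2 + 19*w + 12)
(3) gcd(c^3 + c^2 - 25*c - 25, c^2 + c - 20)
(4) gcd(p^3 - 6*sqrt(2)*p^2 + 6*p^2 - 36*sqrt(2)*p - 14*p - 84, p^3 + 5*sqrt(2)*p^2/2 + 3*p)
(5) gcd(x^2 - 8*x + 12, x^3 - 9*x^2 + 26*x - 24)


(1) = gcd((t - 8)*(t - 1)*(t + 6), (t - 8)*(t + 3)*(t + 6)) = t^2 - 2*t - 48
(2) = w + 1
(3) = c + 5
(4) = p + sqrt(2)
(5) = x - 2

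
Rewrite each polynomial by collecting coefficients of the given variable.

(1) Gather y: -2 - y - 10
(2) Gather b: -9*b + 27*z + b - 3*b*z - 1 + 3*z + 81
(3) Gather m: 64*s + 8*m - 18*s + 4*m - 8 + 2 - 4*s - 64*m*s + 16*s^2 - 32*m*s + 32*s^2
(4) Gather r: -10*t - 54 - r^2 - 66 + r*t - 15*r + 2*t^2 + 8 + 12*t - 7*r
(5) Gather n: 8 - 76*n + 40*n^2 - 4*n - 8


(1) = -y - 12
(2) = b*(-3*z - 8) + 30*z + 80
(3) = m*(12 - 96*s) + 48*s^2 + 42*s - 6
(4) = -r^2 + r*(t - 22) + 2*t^2 + 2*t - 112
(5) = 40*n^2 - 80*n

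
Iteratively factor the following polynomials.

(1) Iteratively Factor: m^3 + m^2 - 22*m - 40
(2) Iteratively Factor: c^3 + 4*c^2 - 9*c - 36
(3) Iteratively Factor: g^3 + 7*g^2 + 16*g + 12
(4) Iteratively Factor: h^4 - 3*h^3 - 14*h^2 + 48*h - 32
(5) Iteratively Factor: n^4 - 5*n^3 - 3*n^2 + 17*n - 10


(1) = (m + 2)*(m^2 - m - 20) = (m - 5)*(m + 2)*(m + 4)
(2) = (c + 4)*(c^2 - 9) = (c + 3)*(c + 4)*(c - 3)
(3) = (g + 2)*(g^2 + 5*g + 6) = (g + 2)^2*(g + 3)
(4) = (h - 2)*(h^3 - h^2 - 16*h + 16) = (h - 2)*(h + 4)*(h^2 - 5*h + 4) = (h - 4)*(h - 2)*(h + 4)*(h - 1)
(5) = (n - 1)*(n^3 - 4*n^2 - 7*n + 10) = (n - 1)^2*(n^2 - 3*n - 10) = (n - 5)*(n - 1)^2*(n + 2)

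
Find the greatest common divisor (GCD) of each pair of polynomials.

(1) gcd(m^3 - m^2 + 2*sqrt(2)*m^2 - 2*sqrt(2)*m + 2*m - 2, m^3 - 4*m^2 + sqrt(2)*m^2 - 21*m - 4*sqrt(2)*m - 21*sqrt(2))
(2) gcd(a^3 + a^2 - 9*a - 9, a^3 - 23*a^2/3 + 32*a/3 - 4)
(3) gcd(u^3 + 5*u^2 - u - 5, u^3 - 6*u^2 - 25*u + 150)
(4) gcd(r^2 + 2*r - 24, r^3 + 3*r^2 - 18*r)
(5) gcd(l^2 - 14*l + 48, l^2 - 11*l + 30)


(1) = gcd((m - 1)*(m + sqrt(2))^2, (m - 7)*(m + 3)*(m + sqrt(2))) = m + sqrt(2)
(2) = 1
(3) = gcd((u - 1)*(u + 1)*(u + 5), (u - 6)*(u - 5)*(u + 5)) = u + 5
(4) = gcd((r - 4)*(r + 6), r*(r - 3)*(r + 6)) = r + 6
(5) = gcd((l - 8)*(l - 6), (l - 6)*(l - 5)) = l - 6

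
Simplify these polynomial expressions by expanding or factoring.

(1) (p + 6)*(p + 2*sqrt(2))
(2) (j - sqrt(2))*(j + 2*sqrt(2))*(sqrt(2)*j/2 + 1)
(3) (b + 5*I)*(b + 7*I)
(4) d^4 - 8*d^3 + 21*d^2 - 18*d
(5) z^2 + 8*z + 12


(1) = p^2 + 2*sqrt(2)*p + 6*p + 12*sqrt(2)
(2) = sqrt(2)*j^3/2 + 2*j^2 - sqrt(2)*j - 4
(3) = b^2 + 12*I*b - 35
(4) = d*(d - 3)^2*(d - 2)
(5) = (z + 2)*(z + 6)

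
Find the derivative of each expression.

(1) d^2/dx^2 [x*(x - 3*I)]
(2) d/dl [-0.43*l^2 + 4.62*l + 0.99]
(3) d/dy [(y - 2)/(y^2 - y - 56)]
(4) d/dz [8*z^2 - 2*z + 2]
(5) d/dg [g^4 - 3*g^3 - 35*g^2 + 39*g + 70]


(1) = 2
(2) = 4.62 - 0.86*l
(3) = (y^2 - y - (y - 2)*(2*y - 1) - 56)/(-y^2 + y + 56)^2
(4) = 16*z - 2
(5) = 4*g^3 - 9*g^2 - 70*g + 39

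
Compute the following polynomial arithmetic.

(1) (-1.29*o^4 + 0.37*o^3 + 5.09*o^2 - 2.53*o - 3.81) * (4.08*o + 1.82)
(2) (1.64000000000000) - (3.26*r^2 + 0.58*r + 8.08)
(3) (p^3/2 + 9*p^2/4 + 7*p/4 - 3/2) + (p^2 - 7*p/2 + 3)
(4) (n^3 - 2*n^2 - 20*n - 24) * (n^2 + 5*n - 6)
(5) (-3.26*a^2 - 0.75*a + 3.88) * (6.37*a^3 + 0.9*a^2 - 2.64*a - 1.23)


(1) = -5.2632*o^5 - 0.8382*o^4 + 21.4406*o^3 - 1.0586*o^2 - 20.1494*o - 6.9342
(2) = -3.26*r^2 - 0.58*r - 6.44
(3) = p^3/2 + 13*p^2/4 - 7*p/4 + 3/2
(4) = n^5 + 3*n^4 - 36*n^3 - 112*n^2 + 144
(5) = -20.7662*a^5 - 7.7115*a^4 + 32.647*a^3 + 9.4818*a^2 - 9.3207*a - 4.7724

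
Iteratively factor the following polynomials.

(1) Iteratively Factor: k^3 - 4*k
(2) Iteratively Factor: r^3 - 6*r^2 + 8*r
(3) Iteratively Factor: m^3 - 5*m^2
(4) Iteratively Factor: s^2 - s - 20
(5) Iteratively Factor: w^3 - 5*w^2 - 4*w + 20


(1) = (k - 2)*(k^2 + 2*k) = (k - 2)*(k + 2)*(k)
(2) = (r - 4)*(r^2 - 2*r) = r*(r - 4)*(r - 2)
(3) = (m - 5)*(m^2) = m*(m - 5)*(m)
(4) = (s - 5)*(s + 4)
(5) = (w + 2)*(w^2 - 7*w + 10) = (w - 2)*(w + 2)*(w - 5)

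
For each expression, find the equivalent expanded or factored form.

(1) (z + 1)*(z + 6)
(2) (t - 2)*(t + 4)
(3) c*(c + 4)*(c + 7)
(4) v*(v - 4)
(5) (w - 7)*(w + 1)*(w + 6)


(1) = z^2 + 7*z + 6
(2) = t^2 + 2*t - 8
(3) = c^3 + 11*c^2 + 28*c
(4) = v^2 - 4*v
(5) = w^3 - 43*w - 42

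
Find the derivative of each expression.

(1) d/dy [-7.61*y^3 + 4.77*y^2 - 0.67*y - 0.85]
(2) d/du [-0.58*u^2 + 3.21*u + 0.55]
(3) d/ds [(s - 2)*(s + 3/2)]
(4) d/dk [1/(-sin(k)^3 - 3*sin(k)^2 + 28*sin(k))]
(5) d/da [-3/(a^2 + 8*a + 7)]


(1) = -22.83*y^2 + 9.54*y - 0.67
(2) = 3.21 - 1.16*u
(3) = 2*s - 1/2
(4) = (3*cos(k) + 6/tan(k) - 28*cos(k)/sin(k)^2)/((sin(k) - 4)^2*(sin(k) + 7)^2)
(5) = 6*(a + 4)/(a^2 + 8*a + 7)^2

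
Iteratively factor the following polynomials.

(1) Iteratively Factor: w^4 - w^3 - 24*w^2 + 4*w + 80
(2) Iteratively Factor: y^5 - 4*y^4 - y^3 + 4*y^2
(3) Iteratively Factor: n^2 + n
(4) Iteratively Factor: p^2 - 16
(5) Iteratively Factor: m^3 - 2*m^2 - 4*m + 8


(1) = (w + 4)*(w^3 - 5*w^2 - 4*w + 20) = (w - 5)*(w + 4)*(w^2 - 4) = (w - 5)*(w + 2)*(w + 4)*(w - 2)
(2) = (y)*(y^4 - 4*y^3 - y^2 + 4*y) = y*(y - 1)*(y^3 - 3*y^2 - 4*y) = y^2*(y - 1)*(y^2 - 3*y - 4) = y^2*(y - 1)*(y + 1)*(y - 4)
(3) = (n)*(n + 1)
(4) = (p + 4)*(p - 4)
(5) = (m - 2)*(m^2 - 4) = (m - 2)*(m + 2)*(m - 2)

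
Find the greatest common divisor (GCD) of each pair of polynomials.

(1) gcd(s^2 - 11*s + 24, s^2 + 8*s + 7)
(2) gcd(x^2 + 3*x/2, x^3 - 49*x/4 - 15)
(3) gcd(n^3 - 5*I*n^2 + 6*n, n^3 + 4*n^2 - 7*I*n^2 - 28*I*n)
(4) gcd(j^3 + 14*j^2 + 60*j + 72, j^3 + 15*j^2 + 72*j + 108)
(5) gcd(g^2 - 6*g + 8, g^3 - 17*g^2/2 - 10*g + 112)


(1) = 1
(2) = x + 3/2
(3) = gcd(n*(n - 6*I)*(n + I), n*(n + 4)*(n - 7*I)) = n
(4) = gcd((j + 2)*(j + 6)^2, (j + 3)*(j + 6)^2) = j^2 + 12*j + 36
(5) = g - 4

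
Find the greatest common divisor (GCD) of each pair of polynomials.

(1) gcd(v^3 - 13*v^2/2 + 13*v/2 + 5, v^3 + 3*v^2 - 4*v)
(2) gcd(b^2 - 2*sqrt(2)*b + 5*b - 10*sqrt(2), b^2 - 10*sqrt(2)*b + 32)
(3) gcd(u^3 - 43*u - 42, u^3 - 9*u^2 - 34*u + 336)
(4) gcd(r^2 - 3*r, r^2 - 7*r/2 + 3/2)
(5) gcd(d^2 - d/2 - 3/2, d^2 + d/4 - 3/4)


(1) = 1
(2) = gcd((b + 5)*(b - 2*sqrt(2)), (b - 8*sqrt(2))*(b - 2*sqrt(2))) = b - 2*sqrt(2)
(3) = gcd((u - 7)*(u + 1)*(u + 6), (u - 8)*(u - 7)*(u + 6)) = u^2 - u - 42
(4) = r - 3
(5) = gcd((d - 3/2)*(d + 1), (d - 3/4)*(d + 1)) = d + 1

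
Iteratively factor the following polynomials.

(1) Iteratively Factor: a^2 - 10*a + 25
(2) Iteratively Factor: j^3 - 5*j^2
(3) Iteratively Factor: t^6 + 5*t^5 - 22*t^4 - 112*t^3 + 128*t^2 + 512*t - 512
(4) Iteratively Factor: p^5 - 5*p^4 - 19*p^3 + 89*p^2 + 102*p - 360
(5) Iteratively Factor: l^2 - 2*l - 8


(1) = (a - 5)*(a - 5)
(2) = (j)*(j^2 - 5*j) = j*(j - 5)*(j)
(3) = (t + 4)*(t^5 + t^4 - 26*t^3 - 8*t^2 + 160*t - 128) = (t + 4)^2*(t^4 - 3*t^3 - 14*t^2 + 48*t - 32) = (t - 4)*(t + 4)^2*(t^3 + t^2 - 10*t + 8) = (t - 4)*(t - 1)*(t + 4)^2*(t^2 + 2*t - 8) = (t - 4)*(t - 2)*(t - 1)*(t + 4)^2*(t + 4)
(4) = (p - 4)*(p^4 - p^3 - 23*p^2 - 3*p + 90) = (p - 4)*(p - 2)*(p^3 + p^2 - 21*p - 45) = (p - 5)*(p - 4)*(p - 2)*(p^2 + 6*p + 9) = (p - 5)*(p - 4)*(p - 2)*(p + 3)*(p + 3)
(5) = (l + 2)*(l - 4)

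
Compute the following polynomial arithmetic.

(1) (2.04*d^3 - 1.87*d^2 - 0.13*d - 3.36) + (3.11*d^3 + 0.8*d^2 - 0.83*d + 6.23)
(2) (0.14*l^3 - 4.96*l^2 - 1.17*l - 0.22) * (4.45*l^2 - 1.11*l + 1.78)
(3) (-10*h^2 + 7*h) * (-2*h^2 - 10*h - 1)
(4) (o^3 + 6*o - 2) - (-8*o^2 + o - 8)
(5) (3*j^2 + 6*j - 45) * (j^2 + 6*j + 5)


(1) = 5.15*d^3 - 1.07*d^2 - 0.96*d + 2.87
(2) = 0.623*l^5 - 22.2274*l^4 + 0.5483*l^3 - 8.5091*l^2 - 1.8384*l - 0.3916
(3) = 20*h^4 + 86*h^3 - 60*h^2 - 7*h
(4) = o^3 + 8*o^2 + 5*o + 6
(5) = 3*j^4 + 24*j^3 + 6*j^2 - 240*j - 225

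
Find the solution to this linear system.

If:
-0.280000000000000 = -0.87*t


Then:
t = 0.32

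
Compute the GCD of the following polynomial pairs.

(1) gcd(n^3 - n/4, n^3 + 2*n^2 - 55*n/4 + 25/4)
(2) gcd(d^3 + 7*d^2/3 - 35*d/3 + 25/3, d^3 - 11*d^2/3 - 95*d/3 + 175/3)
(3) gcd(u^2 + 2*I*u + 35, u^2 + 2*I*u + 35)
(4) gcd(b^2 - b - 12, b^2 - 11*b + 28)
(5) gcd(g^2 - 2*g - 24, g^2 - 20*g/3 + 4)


(1) = n - 1/2
(2) = d^2 + 10*d/3 - 25/3
(3) = gcd((u - 5*I)*(u + 7*I), (u - 5*I)*(u + 7*I)) = u^2 + 2*I*u + 35
(4) = b - 4
(5) = gcd((g - 6)*(g + 4), (g - 6)*(g - 2/3)) = g - 6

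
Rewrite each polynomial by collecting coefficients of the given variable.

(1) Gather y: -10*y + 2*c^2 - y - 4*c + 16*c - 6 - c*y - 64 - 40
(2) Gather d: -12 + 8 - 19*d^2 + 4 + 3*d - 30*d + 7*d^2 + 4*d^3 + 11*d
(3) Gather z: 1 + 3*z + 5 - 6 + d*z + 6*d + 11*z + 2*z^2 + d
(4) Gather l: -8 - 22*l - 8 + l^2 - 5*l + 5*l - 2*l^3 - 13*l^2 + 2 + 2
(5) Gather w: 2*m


(1) = 2*c^2 + 12*c + y*(-c - 11) - 110
(2) = 4*d^3 - 12*d^2 - 16*d
(3) = 7*d + 2*z^2 + z*(d + 14)
(4) = -2*l^3 - 12*l^2 - 22*l - 12
(5) = 2*m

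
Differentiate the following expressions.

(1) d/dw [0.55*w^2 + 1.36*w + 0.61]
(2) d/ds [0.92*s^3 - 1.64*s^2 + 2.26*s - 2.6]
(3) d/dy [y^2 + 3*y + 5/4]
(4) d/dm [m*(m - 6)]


(1) = 1.1*w + 1.36
(2) = 2.76*s^2 - 3.28*s + 2.26
(3) = 2*y + 3
(4) = 2*m - 6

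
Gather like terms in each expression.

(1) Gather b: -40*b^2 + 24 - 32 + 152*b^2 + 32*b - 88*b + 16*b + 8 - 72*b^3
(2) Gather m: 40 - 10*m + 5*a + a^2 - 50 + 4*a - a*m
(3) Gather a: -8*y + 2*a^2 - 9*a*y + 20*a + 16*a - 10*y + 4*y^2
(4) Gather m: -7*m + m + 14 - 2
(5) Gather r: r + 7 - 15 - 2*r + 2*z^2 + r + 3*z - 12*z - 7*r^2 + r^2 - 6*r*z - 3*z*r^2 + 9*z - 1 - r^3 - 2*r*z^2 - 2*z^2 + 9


(1) = -72*b^3 + 112*b^2 - 40*b
(2) = a^2 + 9*a + m*(-a - 10) - 10
(3) = 2*a^2 + a*(36 - 9*y) + 4*y^2 - 18*y
(4) = 12 - 6*m
(5) = -r^3 + r^2*(-3*z - 6) + r*(-2*z^2 - 6*z)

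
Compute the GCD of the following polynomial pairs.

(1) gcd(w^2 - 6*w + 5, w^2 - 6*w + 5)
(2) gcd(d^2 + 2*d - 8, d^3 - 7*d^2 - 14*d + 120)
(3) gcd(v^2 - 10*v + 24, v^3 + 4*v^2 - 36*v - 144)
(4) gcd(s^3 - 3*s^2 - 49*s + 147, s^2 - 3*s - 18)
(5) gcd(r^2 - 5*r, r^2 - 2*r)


(1) = gcd((w - 5)*(w - 1), (w - 5)*(w - 1)) = w^2 - 6*w + 5
(2) = gcd((d - 2)*(d + 4), (d - 6)*(d - 5)*(d + 4)) = d + 4
(3) = gcd((v - 6)*(v - 4), (v - 6)*(v + 4)*(v + 6)) = v - 6
(4) = gcd((s - 7)*(s - 3)*(s + 7), (s - 6)*(s + 3)) = 1
(5) = gcd(r*(r - 5), r*(r - 2)) = r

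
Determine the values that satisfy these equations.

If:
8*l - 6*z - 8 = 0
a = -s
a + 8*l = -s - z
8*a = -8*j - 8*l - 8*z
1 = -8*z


Then:
No Solution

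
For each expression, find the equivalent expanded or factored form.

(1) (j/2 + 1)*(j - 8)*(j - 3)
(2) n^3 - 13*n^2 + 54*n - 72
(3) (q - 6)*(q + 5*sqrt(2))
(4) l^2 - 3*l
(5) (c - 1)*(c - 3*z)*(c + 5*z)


(1) = j^3/2 - 9*j^2/2 + j + 24
(2) = (n - 6)*(n - 4)*(n - 3)
(3) = q^2 - 6*q + 5*sqrt(2)*q - 30*sqrt(2)
(4) = l*(l - 3)
(5) = c^3 + 2*c^2*z - c^2 - 15*c*z^2 - 2*c*z + 15*z^2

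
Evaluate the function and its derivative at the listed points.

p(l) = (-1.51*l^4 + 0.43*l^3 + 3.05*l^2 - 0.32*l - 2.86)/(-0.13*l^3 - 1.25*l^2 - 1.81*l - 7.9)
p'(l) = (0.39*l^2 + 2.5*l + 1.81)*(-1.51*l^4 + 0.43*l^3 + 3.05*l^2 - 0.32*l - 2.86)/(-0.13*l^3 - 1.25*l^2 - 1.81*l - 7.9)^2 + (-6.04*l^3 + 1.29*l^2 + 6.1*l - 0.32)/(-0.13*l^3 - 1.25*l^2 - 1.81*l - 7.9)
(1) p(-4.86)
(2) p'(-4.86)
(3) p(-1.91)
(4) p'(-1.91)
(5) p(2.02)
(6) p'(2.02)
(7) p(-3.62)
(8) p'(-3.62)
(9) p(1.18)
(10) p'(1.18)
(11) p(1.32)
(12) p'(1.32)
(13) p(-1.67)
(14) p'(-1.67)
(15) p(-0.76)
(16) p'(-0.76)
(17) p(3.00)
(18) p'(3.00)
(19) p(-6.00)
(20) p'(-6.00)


(1) = 59.91
(2) = -45.69
(3) = 1.76
(4) = -3.97
(5) = 0.71
(6) = 1.49
(7) = 20.88
(8) = -20.46
(9) = 0.10
(10) = 0.06
(11) = 0.12
(12) = 0.25
(13) = 0.98
(14) = -2.57
(15) = 0.22
(16) = 0.21
(17) = 3.10
(18) = 3.34
(19) = 139.04
(20) = -102.60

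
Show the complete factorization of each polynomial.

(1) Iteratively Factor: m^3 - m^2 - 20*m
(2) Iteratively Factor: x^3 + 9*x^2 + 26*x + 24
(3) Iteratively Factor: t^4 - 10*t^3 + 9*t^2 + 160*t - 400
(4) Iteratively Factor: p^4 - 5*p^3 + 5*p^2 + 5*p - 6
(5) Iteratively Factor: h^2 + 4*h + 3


(1) = (m)*(m^2 - m - 20) = m*(m + 4)*(m - 5)
(2) = (x + 3)*(x^2 + 6*x + 8) = (x + 2)*(x + 3)*(x + 4)
(3) = (t - 5)*(t^3 - 5*t^2 - 16*t + 80) = (t - 5)*(t + 4)*(t^2 - 9*t + 20) = (t - 5)*(t - 4)*(t + 4)*(t - 5)
(4) = (p + 1)*(p^3 - 6*p^2 + 11*p - 6) = (p - 3)*(p + 1)*(p^2 - 3*p + 2) = (p - 3)*(p - 2)*(p + 1)*(p - 1)
(5) = (h + 1)*(h + 3)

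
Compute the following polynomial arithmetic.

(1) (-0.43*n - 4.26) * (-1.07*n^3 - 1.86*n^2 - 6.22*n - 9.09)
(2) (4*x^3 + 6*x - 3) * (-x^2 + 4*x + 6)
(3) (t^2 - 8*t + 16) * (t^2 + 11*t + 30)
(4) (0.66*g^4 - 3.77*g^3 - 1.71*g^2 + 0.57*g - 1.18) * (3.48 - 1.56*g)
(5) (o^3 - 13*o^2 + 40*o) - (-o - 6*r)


(1) = 0.4601*n^4 + 5.358*n^3 + 10.5982*n^2 + 30.4059*n + 38.7234
(2) = -4*x^5 + 16*x^4 + 18*x^3 + 27*x^2 + 24*x - 18
(3) = t^4 + 3*t^3 - 42*t^2 - 64*t + 480
(4) = -1.0296*g^5 + 8.178*g^4 - 10.452*g^3 - 6.84*g^2 + 3.8244*g - 4.1064
(5) = o^3 - 13*o^2 + 41*o + 6*r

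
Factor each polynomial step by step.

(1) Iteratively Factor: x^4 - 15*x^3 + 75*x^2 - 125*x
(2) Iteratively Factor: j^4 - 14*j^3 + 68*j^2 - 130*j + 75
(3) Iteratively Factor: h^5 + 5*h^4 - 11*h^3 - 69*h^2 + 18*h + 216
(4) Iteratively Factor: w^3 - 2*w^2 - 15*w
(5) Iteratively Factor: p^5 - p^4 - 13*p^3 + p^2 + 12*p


(1) = (x)*(x^3 - 15*x^2 + 75*x - 125) = x*(x - 5)*(x^2 - 10*x + 25) = x*(x - 5)^2*(x - 5)
(2) = (j - 5)*(j^3 - 9*j^2 + 23*j - 15) = (j - 5)*(j - 1)*(j^2 - 8*j + 15) = (j - 5)^2*(j - 1)*(j - 3)
(3) = (h + 4)*(h^4 + h^3 - 15*h^2 - 9*h + 54) = (h - 2)*(h + 4)*(h^3 + 3*h^2 - 9*h - 27) = (h - 2)*(h + 3)*(h + 4)*(h^2 - 9) = (h - 3)*(h - 2)*(h + 3)*(h + 4)*(h + 3)
(4) = (w - 5)*(w^2 + 3*w) = (w - 5)*(w + 3)*(w)
(5) = (p - 1)*(p^4 - 13*p^2 - 12*p) = (p - 4)*(p - 1)*(p^3 + 4*p^2 + 3*p) = p*(p - 4)*(p - 1)*(p^2 + 4*p + 3) = p*(p - 4)*(p - 1)*(p + 1)*(p + 3)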